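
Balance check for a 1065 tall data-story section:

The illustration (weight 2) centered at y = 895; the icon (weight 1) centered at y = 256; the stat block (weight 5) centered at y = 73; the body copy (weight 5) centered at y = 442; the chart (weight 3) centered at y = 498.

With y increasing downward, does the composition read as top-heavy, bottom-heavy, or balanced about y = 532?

Weights sum to 2 + 1 + 5 + 5 + 3 = 16.
y-moment: 2·895 + 1·256 + 5·73 + 5·442 + 3·498 = 6115; centroid 6115/16 ≈ 382.19.
Since 382.2 is above (smaller y than) 532, the composition reads top-heavy.

top-heavy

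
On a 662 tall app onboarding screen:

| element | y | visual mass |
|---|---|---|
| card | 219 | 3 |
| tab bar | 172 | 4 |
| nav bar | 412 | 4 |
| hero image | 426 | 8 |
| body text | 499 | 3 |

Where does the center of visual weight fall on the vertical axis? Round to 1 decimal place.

y ≈ 359.0

Total weight = 3 + 4 + 4 + 8 + 3 = 22.
y: (3·219 + 4·172 + 4·412 + 8·426 + 3·499) / 22 = 7898 / 22 ≈ 359.00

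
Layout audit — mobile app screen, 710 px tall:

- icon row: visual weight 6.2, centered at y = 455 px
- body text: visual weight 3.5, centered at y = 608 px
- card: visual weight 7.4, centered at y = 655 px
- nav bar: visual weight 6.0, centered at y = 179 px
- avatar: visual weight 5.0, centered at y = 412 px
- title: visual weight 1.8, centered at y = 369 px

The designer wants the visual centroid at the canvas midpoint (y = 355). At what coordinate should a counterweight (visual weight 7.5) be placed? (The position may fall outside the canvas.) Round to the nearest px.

New total weight: (6.2 + 3.5 + 7.4 + 6.0 + 5.0 + 1.8) + 7.5 = 37.4.
y: need Σw·y = 37.4·355 = 13277.0. Existing = 6.2·455 + 3.5·608 + 7.4·655 + 6.0·179 + 5.0·412 + 1.8·369 = 13594.2. Remainder -317.2 / 7.5 ≈ -42.29.

y ≈ -42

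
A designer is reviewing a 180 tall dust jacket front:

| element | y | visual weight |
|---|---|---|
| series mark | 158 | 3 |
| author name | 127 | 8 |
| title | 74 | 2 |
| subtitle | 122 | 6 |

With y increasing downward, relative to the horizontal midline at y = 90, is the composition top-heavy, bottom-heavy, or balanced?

Weights sum to 3 + 8 + 2 + 6 = 19.
y-moment: 3·158 + 8·127 + 2·74 + 6·122 = 2370; centroid 2370/19 ≈ 124.74.
124.7 lies below (larger y than) the midline 90, so the layout is bottom-heavy.

bottom-heavy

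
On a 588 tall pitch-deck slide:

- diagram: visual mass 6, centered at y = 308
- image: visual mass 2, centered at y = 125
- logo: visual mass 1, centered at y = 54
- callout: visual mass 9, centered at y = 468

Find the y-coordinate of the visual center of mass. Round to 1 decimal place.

Σw = 6 + 2 + 1 + 9 = 18.
y-moment: 6·308 + 2·125 + 1·54 + 9·468 = 6364; centroid 6364/18 ≈ 353.56.

y ≈ 353.6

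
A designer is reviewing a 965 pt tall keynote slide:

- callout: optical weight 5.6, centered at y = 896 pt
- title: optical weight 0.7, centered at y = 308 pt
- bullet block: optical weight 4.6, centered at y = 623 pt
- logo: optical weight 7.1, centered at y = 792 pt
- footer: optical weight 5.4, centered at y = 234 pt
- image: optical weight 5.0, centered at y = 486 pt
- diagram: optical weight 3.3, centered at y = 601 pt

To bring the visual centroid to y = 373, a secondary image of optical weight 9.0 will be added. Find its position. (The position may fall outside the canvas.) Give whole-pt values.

y ≈ -469

After adding the secondary image, total weight = 5.6 + 0.7 + 4.6 + 7.1 + 5.4 + 5.0 + 3.3 + 9.0 = 40.7.
y: target moment 40.7×373 = 15181.1; current 5.6·896 + 0.7·308 + 4.6·623 + 7.1·792 + 5.4·234 + 5.0·486 + 3.3·601 = 19399.1; the secondary image supplies -4218.0, so y = -4218.0/9.0 ≈ -468.67.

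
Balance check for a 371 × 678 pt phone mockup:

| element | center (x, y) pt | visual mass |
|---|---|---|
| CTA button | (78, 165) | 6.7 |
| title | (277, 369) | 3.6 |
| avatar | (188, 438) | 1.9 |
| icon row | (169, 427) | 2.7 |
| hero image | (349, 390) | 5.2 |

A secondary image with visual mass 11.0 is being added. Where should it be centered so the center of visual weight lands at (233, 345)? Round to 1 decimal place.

(281.7, 389.3)

With the secondary image, Σw becomes 6.7 + 3.6 + 1.9 + 2.7 + 5.2 + 11.0 = 31.1.
Along x: (4148.1 + 11.0·x) / 31.1 = 233 (existing moment 6.7·78 + 3.6·277 + 1.9·188 + 2.7·169 + 5.2·349 = 4148.1) ⇒ x = (7246.3 − 4148.1) / 11.0 ≈ 281.65.
Along y: (6447.0 + 11.0·y) / 31.1 = 345 (existing moment 6.7·165 + 3.6·369 + 1.9·438 + 2.7·427 + 5.2·390 = 6447.0) ⇒ y = (10729.5 − 6447.0) / 11.0 ≈ 389.32.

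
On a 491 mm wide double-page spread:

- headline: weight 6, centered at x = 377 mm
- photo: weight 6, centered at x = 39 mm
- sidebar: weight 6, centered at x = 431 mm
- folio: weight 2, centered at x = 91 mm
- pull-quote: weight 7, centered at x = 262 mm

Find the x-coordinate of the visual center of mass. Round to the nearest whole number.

Total weight = 6 + 6 + 6 + 2 + 7 = 27.
x-moment: 6·377 + 6·39 + 6·431 + 2·91 + 7·262 = 7098; centroid 7098/27 ≈ 262.89.

x ≈ 263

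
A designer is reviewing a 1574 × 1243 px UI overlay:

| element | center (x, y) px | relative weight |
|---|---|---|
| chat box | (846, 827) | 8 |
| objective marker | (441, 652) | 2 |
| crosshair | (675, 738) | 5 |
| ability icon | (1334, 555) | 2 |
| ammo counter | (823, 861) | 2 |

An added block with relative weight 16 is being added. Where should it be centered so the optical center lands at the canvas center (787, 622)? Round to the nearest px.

New total weight: (8 + 2 + 5 + 2 + 2) + 16 = 35.
x: target moment 35×787 = 27545; current 8·846 + 2·441 + 5·675 + 2·1334 + 2·823 = 15339; the added block supplies 12206, so x = 12206/16 ≈ 762.88.
y: target moment 35×622 = 21770; current 8·827 + 2·652 + 5·738 + 2·555 + 2·861 = 14442; the added block supplies 7328, so y = 7328/16 ≈ 458.00.

(763, 458)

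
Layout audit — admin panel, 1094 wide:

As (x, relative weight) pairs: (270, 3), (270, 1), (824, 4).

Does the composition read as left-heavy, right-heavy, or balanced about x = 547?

Total weight = 3 + 1 + 4 = 8.
Σw·x = 3·270 + 1·270 + 4·824 = 4376, so x̄ = 4376/8 ≈ 547.00.
That equals the midline 547 — balanced.

balanced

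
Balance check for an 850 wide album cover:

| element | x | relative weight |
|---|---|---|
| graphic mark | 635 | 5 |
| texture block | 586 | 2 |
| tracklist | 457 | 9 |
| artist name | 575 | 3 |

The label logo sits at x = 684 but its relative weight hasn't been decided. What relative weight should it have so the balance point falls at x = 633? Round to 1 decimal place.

w ≈ 36.1

Existing Σw = 19 (5 + 2 + 9 + 3); existing moment 5·635 + 2·586 + 9·457 + 3·575 = 10185.
For the centroid to hit 633: (10185 + w·684) / (19 + w) = 633.
So w = (633·19 − 10185)/(684 − 633) = 1842/51 ≈ 36.12.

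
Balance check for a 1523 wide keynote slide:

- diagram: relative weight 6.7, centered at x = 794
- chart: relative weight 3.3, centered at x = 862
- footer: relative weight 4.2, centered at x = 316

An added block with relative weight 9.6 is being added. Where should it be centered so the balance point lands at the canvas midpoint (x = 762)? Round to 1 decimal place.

With the added block, Σw becomes 6.7 + 3.3 + 4.2 + 9.6 = 23.8.
x: target moment 23.8×762 = 18135.6; current 6.7·794 + 3.3·862 + 4.2·316 = 9491.6; the added block supplies 8644.0, so x = 8644.0/9.6 ≈ 900.42.

x ≈ 900.4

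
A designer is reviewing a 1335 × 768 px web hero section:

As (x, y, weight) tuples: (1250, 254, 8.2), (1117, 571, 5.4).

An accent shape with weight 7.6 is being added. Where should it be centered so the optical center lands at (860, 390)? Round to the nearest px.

(257, 408)

With the accent shape, Σw becomes 8.2 + 5.4 + 7.6 = 21.2.
x: need Σw·x = 21.2·860 = 18232.0. Existing = 8.2·1250 + 5.4·1117 = 16281.8. Remainder 1950.2 / 7.6 ≈ 256.61.
y: need Σw·y = 21.2·390 = 8268.0. Existing = 8.2·254 + 5.4·571 = 5166.2. Remainder 3101.8 / 7.6 ≈ 408.13.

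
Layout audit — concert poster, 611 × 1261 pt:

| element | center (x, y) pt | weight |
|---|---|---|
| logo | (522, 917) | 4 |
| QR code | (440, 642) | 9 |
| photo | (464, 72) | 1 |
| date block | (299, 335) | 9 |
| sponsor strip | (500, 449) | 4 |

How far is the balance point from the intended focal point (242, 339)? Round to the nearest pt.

≈ 258 pt

Weights sum to 4 + 9 + 1 + 9 + 4 = 27.
Σw·x = 4·522 + 9·440 + 1·464 + 9·299 + 4·500 = 11203, so x̄ = 11203/27 ≈ 414.93.
Σw·y = 4·917 + 9·642 + 1·72 + 9·335 + 4·449 = 14329, so ȳ = 14329/27 ≈ 530.70.
Relative to (242, 339): Δ = (172.93, 191.70); |Δ| = √(172.93² + 191.70²) ≈ 258.17.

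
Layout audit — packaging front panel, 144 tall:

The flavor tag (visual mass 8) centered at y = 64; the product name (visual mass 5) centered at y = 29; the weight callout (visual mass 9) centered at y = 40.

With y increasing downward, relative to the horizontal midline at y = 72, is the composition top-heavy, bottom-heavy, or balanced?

top-heavy

Total weight = 8 + 5 + 9 = 22.
y: (8·64 + 5·29 + 9·40) / 22 = 1017 / 22 ≈ 46.23
46.2 lies above (smaller y than) the midline 72, so the layout is top-heavy.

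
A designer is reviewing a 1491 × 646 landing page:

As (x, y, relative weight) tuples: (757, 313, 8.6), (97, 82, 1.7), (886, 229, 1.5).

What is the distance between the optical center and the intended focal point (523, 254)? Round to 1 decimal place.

Weights sum to 8.6 + 1.7 + 1.5 = 11.8.
Σw·x = 8.6·757 + 1.7·97 + 1.5·886 = 8004.1, so x̄ = 8004.1/11.8 ≈ 678.31.
Σw·y = 8.6·313 + 1.7·82 + 1.5·229 = 3174.7, so ȳ = 3174.7/11.8 ≈ 269.04.
Relative to (523, 254): Δ = (155.31, 15.04); |Δ| = √(155.31² + 15.04²) ≈ 156.04.

≈ 156.0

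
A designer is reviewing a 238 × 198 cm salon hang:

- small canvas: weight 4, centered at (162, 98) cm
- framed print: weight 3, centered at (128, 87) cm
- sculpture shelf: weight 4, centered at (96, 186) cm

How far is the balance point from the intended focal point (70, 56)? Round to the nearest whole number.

Weights sum to 4 + 3 + 4 = 11.
x: (4·162 + 3·128 + 4·96) / 11 = 1416 / 11 ≈ 128.73
y: (4·98 + 3·87 + 4·186) / 11 = 1397 / 11 ≈ 127.00
Offset from (70, 56): Δx ≈ 58.73, Δy ≈ 71.00; distance = √(Δx² + Δy²) ≈ 92.14.

≈ 92 cm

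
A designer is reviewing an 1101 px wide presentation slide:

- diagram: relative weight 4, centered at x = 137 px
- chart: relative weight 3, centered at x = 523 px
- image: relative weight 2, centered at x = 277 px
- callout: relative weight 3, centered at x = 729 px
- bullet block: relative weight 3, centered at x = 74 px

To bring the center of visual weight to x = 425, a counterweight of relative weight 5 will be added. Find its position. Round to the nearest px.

New total weight: (4 + 3 + 2 + 3 + 3) + 5 = 20.
Along x: (5080 + 5·x) / 20 = 425 (existing moment 4·137 + 3·523 + 2·277 + 3·729 + 3·74 = 5080) ⇒ x = (8500 − 5080) / 5 ≈ 684.00.

x ≈ 684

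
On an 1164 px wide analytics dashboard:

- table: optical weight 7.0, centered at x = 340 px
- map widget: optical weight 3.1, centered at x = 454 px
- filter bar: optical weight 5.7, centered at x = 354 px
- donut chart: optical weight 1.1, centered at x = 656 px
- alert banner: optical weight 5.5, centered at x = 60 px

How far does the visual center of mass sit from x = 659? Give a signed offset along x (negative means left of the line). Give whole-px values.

≈ -353 px

Weights sum to 7.0 + 3.1 + 5.7 + 1.1 + 5.5 = 22.4.
x-moment: 7.0·340 + 3.1·454 + 5.7·354 + 1.1·656 + 5.5·60 = 6856.8; centroid 6856.8/22.4 ≈ 306.11.
Offset from x = 659: 306.11 − 659 ≈ -352.89.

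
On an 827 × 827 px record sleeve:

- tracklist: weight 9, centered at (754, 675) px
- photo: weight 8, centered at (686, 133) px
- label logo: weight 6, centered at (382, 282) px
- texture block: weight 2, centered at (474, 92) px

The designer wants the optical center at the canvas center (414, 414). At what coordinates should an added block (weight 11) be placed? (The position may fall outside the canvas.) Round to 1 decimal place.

(-55.5, 535.4)

After adding the added block, total weight = 9 + 8 + 6 + 2 + 11 = 36.
Along x: (15514 + 11·x) / 36 = 414 (existing moment 9·754 + 8·686 + 6·382 + 2·474 = 15514) ⇒ x = (14904 − 15514) / 11 ≈ -55.45.
Along y: (9015 + 11·y) / 36 = 414 (existing moment 9·675 + 8·133 + 6·282 + 2·92 = 9015) ⇒ y = (14904 − 9015) / 11 ≈ 535.36.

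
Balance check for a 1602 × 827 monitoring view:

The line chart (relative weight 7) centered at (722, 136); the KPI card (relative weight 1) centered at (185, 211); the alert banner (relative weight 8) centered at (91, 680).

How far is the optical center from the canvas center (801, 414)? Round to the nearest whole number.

Σw = 7 + 1 + 8 = 16.
x-moment: 7·722 + 1·185 + 8·91 = 5967; centroid 5967/16 ≈ 372.94.
y-moment: 7·136 + 1·211 + 8·680 = 6603; centroid 6603/16 ≈ 412.69.
Offset from (801, 414): Δx ≈ -428.06, Δy ≈ -1.31; distance = √(Δx² + Δy²) ≈ 428.06.

≈ 428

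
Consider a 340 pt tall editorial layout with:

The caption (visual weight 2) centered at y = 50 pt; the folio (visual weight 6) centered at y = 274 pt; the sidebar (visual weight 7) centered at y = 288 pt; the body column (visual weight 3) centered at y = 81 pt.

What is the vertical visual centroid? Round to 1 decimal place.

y ≈ 222.4

Σw = 2 + 6 + 7 + 3 = 18.
y-moment: 2·50 + 6·274 + 7·288 + 3·81 = 4003; centroid 4003/18 ≈ 222.39.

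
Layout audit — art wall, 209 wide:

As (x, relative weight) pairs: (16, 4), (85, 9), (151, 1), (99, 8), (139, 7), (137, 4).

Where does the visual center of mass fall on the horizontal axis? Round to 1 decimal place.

Total weight = 4 + 9 + 1 + 8 + 7 + 4 = 33.
Σw·x = 3293; x̄ = 3293/33 ≈ 99.79.

x ≈ 99.8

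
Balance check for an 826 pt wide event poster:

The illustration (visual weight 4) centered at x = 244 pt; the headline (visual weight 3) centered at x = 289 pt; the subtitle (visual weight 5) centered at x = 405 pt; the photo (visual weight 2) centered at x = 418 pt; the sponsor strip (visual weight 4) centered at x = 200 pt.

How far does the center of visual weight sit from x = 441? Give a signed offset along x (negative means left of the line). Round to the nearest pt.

Σw = 4 + 3 + 5 + 2 + 4 = 18.
x: (4·244 + 3·289 + 5·405 + 2·418 + 4·200) / 18 = 5504 / 18 ≈ 305.78
Against x = 441, that's 305.78 − 441 = -135.22.

≈ -135 pt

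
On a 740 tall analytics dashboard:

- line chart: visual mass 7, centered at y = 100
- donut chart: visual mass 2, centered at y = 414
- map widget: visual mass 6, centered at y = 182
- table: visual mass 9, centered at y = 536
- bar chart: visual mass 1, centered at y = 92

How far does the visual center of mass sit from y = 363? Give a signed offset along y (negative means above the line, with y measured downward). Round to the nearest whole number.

Weights sum to 7 + 2 + 6 + 9 + 1 = 25.
Σw·y = 7·100 + 2·414 + 6·182 + 9·536 + 1·92 = 7536, so ȳ = 7536/25 ≈ 301.44.
Against y = 363, that's 301.44 − 363 = -61.56.

≈ -62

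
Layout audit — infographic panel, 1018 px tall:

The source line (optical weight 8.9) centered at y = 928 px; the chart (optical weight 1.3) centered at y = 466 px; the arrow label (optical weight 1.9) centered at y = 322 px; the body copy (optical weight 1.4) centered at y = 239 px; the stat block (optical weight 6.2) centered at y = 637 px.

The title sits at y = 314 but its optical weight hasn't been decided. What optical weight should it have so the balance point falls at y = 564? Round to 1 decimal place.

w ≈ 10.6

Existing Σw = 19.7 (8.9 + 1.3 + 1.9 + 1.4 + 6.2); existing moment 8.9·928 + 1.3·466 + 1.9·322 + 1.4·239 + 6.2·637 = 13760.8.
Set Σw·y/Σw = 564: (13760.8 + 314w) = 564·(19.7 + w).
Rearranging, w·(314 − 564) = 564·19.7 − 13760.8 = -2650.0, so w ≈ -2650.0/-250 = 10.60.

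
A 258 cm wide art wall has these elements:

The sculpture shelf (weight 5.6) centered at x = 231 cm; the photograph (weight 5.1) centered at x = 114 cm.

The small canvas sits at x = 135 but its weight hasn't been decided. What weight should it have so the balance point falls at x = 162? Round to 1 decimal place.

Known weights sum to 5.6 + 5.1 = 10.7; their moment is 5.6·231 + 5.1·114 = 1875.0.
Set Σw·x/Σw = 162: (1875.0 + 135w) = 162·(10.7 + w).
So w = (162·10.7 − 1875.0)/(135 − 162) = -141.6/-27 ≈ 5.24.

w ≈ 5.2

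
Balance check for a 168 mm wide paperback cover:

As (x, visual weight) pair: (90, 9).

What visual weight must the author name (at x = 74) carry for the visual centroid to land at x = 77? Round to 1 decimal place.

w ≈ 39.0

Known: weight 9 with moment 9·90 = 810.
Balance at x = 77 requires (810 + w·74) / (9 + w) = 77.
Rearranging, w·(74 − 77) = 77·9 − 810 = -117, so w ≈ -117/-3 = 39.00.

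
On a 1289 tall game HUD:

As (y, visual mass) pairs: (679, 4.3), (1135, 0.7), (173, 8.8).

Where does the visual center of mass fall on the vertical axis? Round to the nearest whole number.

y ≈ 379

Σw = 4.3 + 0.7 + 8.8 = 13.8.
y: (4.3·679 + 0.7·1135 + 8.8·173) / 13.8 = 5236.6 / 13.8 ≈ 379.46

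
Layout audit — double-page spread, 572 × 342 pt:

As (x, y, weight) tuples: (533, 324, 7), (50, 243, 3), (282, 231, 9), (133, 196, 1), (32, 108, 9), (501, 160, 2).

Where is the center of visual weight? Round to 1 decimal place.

(253.0, 211.7)

Σw = 7 + 3 + 9 + 1 + 9 + 2 = 31.
x-moment: 7·533 + 3·50 + 9·282 + 1·133 + 9·32 + 2·501 = 7842; centroid 7842/31 ≈ 252.97.
y-moment: 7·324 + 3·243 + 9·231 + 1·196 + 9·108 + 2·160 = 6564; centroid 6564/31 ≈ 211.74.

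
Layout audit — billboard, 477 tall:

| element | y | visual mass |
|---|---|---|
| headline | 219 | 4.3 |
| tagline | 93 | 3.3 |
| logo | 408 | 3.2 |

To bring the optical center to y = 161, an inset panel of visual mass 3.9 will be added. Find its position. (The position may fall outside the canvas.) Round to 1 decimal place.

After adding the inset panel, total weight = 4.3 + 3.3 + 3.2 + 3.9 = 14.7.
y: need Σw·y = 14.7·161 = 2366.7. Existing = 4.3·219 + 3.3·93 + 3.2·408 = 2554.2. Remainder -187.5 / 3.9 ≈ -48.08.

y ≈ -48.1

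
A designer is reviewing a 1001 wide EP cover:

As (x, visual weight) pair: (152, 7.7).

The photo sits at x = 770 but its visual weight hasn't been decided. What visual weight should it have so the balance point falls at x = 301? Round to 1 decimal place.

Known: weight 7.7 with moment 7.7·152 = 1170.4.
For the centroid to hit 301: (1170.4 + w·770) / (7.7 + w) = 301.
Rearranging, w·(770 − 301) = 301·7.7 − 1170.4 = 1147.3, so w ≈ 1147.3/469 = 2.45.

w ≈ 2.4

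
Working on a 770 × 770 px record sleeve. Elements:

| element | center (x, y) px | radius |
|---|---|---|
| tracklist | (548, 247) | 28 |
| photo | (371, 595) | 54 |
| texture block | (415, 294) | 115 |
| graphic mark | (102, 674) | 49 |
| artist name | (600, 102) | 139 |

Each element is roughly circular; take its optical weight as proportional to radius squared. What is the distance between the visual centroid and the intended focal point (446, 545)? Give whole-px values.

Weights ∝ r²: tracklist 28² = 784, photo 54² = 2916, texture block 115² = 13225, graphic mark 49² = 2401, artist name 139² = 19321; Σw = 38647.
x: (784·548 + 2916·371 + 13225·415 + 2401·102 + 19321·600) / 38647 = 18837345 / 38647 ≈ 487.42
y: (784·247 + 2916·595 + 13225·294 + 2401·674 + 19321·102) / 38647 = 9405834 / 38647 ≈ 243.38
From (446, 545): dx = 41.42, dy = -301.62, so the distance is √(dx²+dy²) ≈ 304.45.

≈ 304 px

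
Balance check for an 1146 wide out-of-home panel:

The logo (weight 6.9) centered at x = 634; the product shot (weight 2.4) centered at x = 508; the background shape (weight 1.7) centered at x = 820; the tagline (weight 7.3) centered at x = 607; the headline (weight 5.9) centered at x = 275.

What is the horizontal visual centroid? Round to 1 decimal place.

x ≈ 538.9

Weights sum to 6.9 + 2.4 + 1.7 + 7.3 + 5.9 = 24.2.
x-moment: 6.9·634 + 2.4·508 + 1.7·820 + 7.3·607 + 5.9·275 = 13041.4; centroid 13041.4/24.2 ≈ 538.90.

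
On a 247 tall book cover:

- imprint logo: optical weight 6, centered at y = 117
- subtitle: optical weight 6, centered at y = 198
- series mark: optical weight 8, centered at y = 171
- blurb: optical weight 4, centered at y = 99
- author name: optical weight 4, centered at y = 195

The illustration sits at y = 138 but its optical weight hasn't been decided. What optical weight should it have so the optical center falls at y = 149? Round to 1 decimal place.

Fixed elements: Σw = 6 + 6 + 8 + 4 + 4 = 28, Σw·y = 6·117 + 6·198 + 8·171 + 4·99 + 4·195 = 4434.
Balance at y = 149 requires (4434 + w·138) / (28 + w) = 149.
Rearranging, w·(138 − 149) = 149·28 − 4434 = -262, so w ≈ -262/-11 = 23.82.

w ≈ 23.8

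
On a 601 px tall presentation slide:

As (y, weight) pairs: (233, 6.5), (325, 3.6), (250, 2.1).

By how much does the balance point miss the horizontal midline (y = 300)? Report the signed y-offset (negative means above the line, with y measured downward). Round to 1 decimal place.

≈ -36.9 px

Weights sum to 6.5 + 3.6 + 2.1 = 12.2.
Σw·y = 6.5·233 + 3.6·325 + 2.1·250 = 3209.5, so ȳ = 3209.5/12.2 ≈ 263.07.
Offset from y = 300: 263.07 − 300 ≈ -36.93.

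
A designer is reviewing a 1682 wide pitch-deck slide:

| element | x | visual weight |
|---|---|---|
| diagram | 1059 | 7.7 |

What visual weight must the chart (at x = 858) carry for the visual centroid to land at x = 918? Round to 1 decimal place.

w ≈ 18.1

The single fixed element contributes weight 7.7, moment 7.7·1059 = 8154.3.
Set Σw·x/Σw = 918: (8154.3 + 858w) = 918·(7.7 + w).
Rearranging, w·(858 − 918) = 918·7.7 − 8154.3 = -1085.7, so w ≈ -1085.7/-60 = 18.10.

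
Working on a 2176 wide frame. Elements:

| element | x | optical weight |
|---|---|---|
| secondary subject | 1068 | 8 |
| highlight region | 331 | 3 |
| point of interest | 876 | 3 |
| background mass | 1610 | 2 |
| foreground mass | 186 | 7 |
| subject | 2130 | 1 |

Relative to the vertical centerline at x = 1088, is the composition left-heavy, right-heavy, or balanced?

left-heavy

Total weight = 8 + 3 + 3 + 2 + 7 + 1 = 24.
Σw·x = 18817; x̄ = 18817/24 ≈ 784.04.
784.0 lies left of the midline 1088, so the layout is left-heavy.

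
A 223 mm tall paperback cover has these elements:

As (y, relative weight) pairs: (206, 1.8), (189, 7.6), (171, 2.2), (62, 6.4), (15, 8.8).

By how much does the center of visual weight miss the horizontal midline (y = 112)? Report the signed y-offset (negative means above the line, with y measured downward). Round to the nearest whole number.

≈ -11 mm

Weights sum to 1.8 + 7.6 + 2.2 + 6.4 + 8.8 = 26.8.
Σw·y = 1.8·206 + 7.6·189 + 2.2·171 + 6.4·62 + 8.8·15 = 2712.2, so ȳ = 2712.2/26.8 ≈ 101.20.
Difference: 101.20 − 112 ≈ -10.80.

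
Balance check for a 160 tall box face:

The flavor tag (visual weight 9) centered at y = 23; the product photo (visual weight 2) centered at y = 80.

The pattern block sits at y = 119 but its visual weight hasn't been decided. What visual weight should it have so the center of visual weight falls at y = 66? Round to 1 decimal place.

Known weights sum to 9 + 2 = 11; their moment is 9·23 + 2·80 = 367.
For the centroid to hit 66: (367 + w·119) / (11 + w) = 66.
Rearranging, w·(119 − 66) = 66·11 − 367 = 359, so w ≈ 359/53 = 6.77.

w ≈ 6.8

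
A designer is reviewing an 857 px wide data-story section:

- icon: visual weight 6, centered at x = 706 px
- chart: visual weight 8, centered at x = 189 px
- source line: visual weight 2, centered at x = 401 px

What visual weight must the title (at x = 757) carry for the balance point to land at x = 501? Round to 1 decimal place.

Known weights sum to 6 + 8 + 2 = 16; their moment is 6·706 + 8·189 + 2·401 = 6550.
Balance at x = 501 requires (6550 + w·757) / (16 + w) = 501.
Rearranging, w·(757 − 501) = 501·16 − 6550 = 1466, so w ≈ 1466/256 = 5.73.

w ≈ 5.7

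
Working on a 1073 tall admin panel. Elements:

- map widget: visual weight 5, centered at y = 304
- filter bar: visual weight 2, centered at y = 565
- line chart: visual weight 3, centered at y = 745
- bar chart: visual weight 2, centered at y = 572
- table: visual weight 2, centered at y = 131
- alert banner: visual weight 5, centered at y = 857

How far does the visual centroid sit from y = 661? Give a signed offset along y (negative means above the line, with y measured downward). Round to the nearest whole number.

Weights sum to 5 + 2 + 3 + 2 + 2 + 5 = 19.
Σw·y = 5·304 + 2·565 + 3·745 + 2·572 + 2·131 + 5·857 = 10576, so ȳ = 10576/19 ≈ 556.63.
Against y = 661, that's 556.63 − 661 = -104.37.

≈ -104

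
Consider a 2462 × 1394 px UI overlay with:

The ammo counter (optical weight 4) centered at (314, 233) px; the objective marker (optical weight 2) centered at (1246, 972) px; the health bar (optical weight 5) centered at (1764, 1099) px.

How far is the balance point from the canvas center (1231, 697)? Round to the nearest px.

Total weight = 4 + 2 + 5 = 11.
Σw·x = 4·314 + 2·1246 + 5·1764 = 12568, so x̄ = 12568/11 ≈ 1142.55.
Σw·y = 4·233 + 2·972 + 5·1099 = 8371, so ȳ = 8371/11 ≈ 761.00.
Relative to (1231, 697): Δ = (-88.45, 64.00); |Δ| = √(-88.45² + 64.00²) ≈ 109.18.

≈ 109 px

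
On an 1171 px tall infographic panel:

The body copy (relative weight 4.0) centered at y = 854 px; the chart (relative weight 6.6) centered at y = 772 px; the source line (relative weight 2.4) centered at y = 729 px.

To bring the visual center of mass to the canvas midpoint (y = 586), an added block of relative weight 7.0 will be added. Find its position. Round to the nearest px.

New total weight: (4.0 + 6.6 + 2.4) + 7.0 = 20.0.
Along y: (10260.8 + 7.0·y) / 20.0 = 586 (existing moment 4.0·854 + 6.6·772 + 2.4·729 = 10260.8) ⇒ y = (11720.0 − 10260.8) / 7.0 ≈ 208.46.

y ≈ 208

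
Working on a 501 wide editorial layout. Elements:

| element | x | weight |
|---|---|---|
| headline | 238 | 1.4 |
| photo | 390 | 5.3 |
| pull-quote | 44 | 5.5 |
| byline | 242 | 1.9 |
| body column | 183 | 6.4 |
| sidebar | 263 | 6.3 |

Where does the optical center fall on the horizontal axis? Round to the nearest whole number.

Total weight = 1.4 + 5.3 + 5.5 + 1.9 + 6.4 + 6.3 = 26.8.
x: moment 5930.1 / weight 26.8 ≈ 221.27

x ≈ 221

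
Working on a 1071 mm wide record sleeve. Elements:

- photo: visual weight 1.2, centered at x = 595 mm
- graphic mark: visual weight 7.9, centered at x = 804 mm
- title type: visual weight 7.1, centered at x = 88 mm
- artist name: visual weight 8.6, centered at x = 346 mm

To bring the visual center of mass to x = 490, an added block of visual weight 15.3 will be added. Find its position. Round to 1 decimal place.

x ≈ 587.1

New total weight: (1.2 + 7.9 + 7.1 + 8.6) + 15.3 = 40.1.
x: need Σw·x = 40.1·490 = 19649.0. Existing = 1.2·595 + 7.9·804 + 7.1·88 + 8.6·346 = 10666.0. Remainder 8983.0 / 15.3 ≈ 587.12.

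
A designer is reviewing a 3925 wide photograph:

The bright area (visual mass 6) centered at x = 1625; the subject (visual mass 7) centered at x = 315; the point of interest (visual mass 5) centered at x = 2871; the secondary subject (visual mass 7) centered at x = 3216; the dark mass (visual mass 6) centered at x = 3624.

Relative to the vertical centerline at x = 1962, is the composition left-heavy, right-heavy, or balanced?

Σw = 6 + 7 + 5 + 7 + 6 = 31.
x-moment: 6·1625 + 7·315 + 5·2871 + 7·3216 + 6·3624 = 70566; centroid 70566/31 ≈ 2276.32.
2276.3 vs midline 1962 → right-heavy.

right-heavy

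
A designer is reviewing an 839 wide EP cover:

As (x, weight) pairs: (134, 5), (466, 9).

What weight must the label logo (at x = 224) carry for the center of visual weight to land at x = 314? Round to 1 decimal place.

w ≈ 5.2

Fixed elements: Σw = 5 + 9 = 14, Σw·x = 5·134 + 9·466 = 4864.
Balance at x = 314 requires (4864 + w·224) / (14 + w) = 314.
Rearranging, w·(224 − 314) = 314·14 − 4864 = -468, so w ≈ -468/-90 = 5.20.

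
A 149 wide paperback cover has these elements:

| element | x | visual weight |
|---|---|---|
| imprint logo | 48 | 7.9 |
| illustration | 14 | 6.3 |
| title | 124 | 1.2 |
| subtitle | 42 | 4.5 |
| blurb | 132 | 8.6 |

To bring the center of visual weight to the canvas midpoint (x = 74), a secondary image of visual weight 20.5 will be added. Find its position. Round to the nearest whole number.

After adding the secondary image, total weight = 7.9 + 6.3 + 1.2 + 4.5 + 8.6 + 20.5 = 49.0.
x: target moment 49.0×74 = 3626.0; current 7.9·48 + 6.3·14 + 1.2·124 + 4.5·42 + 8.6·132 = 1940.4; the secondary image supplies 1685.6, so x = 1685.6/20.5 ≈ 82.22.

x ≈ 82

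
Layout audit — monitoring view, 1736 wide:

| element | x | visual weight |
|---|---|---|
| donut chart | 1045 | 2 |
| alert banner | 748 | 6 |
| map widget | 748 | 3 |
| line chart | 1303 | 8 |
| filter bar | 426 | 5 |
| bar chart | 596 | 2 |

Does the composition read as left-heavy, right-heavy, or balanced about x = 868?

balanced

Total weight = 2 + 6 + 3 + 8 + 5 + 2 = 26.
x: moment 22568 / weight 26 ≈ 868.00
The centroid 868.00 matches the midline at 868, so the layout is balanced.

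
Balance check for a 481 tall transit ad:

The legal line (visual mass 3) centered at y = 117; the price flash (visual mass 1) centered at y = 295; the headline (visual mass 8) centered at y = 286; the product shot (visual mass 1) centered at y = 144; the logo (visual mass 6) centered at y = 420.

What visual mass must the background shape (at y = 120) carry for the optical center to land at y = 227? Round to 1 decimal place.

w ≈ 12.0

Known weights sum to 3 + 1 + 8 + 1 + 6 = 19; their moment is 3·117 + 1·295 + 8·286 + 1·144 + 6·420 = 5598.
Set Σw·y/Σw = 227: (5598 + 120w) = 227·(19 + w).
Rearranging, w·(120 − 227) = 227·19 − 5598 = -1285, so w ≈ -1285/-107 = 12.01.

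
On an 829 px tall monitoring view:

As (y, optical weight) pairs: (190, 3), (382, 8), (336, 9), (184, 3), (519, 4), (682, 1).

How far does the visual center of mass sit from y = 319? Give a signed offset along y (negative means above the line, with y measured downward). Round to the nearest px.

Weights sum to 3 + 8 + 9 + 3 + 4 + 1 = 28.
y: (3·190 + 8·382 + 9·336 + 3·184 + 4·519 + 1·682) / 28 = 9960 / 28 ≈ 355.71
Against y = 319, that's 355.71 − 319 = 36.71.

≈ 37 px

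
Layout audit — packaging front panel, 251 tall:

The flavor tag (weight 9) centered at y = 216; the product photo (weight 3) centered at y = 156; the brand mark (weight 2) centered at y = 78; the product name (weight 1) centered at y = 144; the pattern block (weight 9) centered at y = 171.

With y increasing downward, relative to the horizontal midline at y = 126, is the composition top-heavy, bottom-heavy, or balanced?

Σw = 9 + 3 + 2 + 1 + 9 = 24.
y-moment: 9·216 + 3·156 + 2·78 + 1·144 + 9·171 = 4251; centroid 4251/24 ≈ 177.12.
177.1 lies below (larger y than) the midline 126, so the layout is bottom-heavy.

bottom-heavy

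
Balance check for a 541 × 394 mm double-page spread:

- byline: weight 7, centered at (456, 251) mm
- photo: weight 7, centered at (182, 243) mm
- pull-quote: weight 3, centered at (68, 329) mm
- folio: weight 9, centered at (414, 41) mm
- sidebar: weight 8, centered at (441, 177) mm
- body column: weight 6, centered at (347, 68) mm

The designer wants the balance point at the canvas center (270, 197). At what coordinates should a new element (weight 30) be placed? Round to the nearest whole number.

New total weight: (7 + 7 + 3 + 9 + 8 + 6) + 30 = 70.
x: need Σw·x = 70·270 = 18900. Existing = 7·456 + 7·182 + 3·68 + 9·414 + 8·441 + 6·347 = 14006. Remainder 4894 / 30 ≈ 163.13.
y: need Σw·y = 70·197 = 13790. Existing = 7·251 + 7·243 + 3·329 + 9·41 + 8·177 + 6·68 = 6638. Remainder 7152 / 30 ≈ 238.40.

(163, 238)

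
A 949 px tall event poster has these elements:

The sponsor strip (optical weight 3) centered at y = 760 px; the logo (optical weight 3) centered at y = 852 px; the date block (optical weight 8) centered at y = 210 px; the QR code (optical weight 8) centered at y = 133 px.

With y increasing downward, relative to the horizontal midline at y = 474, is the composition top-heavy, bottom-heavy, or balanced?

Total weight = 3 + 3 + 8 + 8 = 22.
Σw·y = 3·760 + 3·852 + 8·210 + 8·133 = 7580, so ȳ = 7580/22 ≈ 344.55.
344.5 lies above (smaller y than) the midline 474, so the layout is top-heavy.

top-heavy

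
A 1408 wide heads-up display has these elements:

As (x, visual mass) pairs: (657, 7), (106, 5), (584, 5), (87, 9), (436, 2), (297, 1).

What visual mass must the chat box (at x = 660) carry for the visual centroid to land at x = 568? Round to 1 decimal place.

w ≈ 70.3

Existing Σw = 29 (7 + 5 + 5 + 9 + 2 + 1); existing moment 7·657 + 5·106 + 5·584 + 9·87 + 2·436 + 1·297 = 10001.
For the centroid to hit 568: (10001 + w·660) / (29 + w) = 568.
So w = (568·29 − 10001)/(660 − 568) = 6471/92 ≈ 70.34.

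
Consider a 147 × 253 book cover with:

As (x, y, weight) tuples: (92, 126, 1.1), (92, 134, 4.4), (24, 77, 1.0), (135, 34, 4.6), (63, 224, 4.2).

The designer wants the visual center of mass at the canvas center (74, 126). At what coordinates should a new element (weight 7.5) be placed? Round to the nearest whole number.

(36, 129)

New total weight: (1.1 + 4.4 + 1.0 + 4.6 + 4.2) + 7.5 = 22.8.
Along x: (1415.6 + 7.5·x) / 22.8 = 74 (existing moment 1.1·92 + 4.4·92 + 1.0·24 + 4.6·135 + 4.2·63 = 1415.6) ⇒ x = (1687.2 − 1415.6) / 7.5 ≈ 36.21.
Along y: (1902.4 + 7.5·y) / 22.8 = 126 (existing moment 1.1·126 + 4.4·134 + 1.0·77 + 4.6·34 + 4.2·224 = 1902.4) ⇒ y = (2872.8 − 1902.4) / 7.5 ≈ 129.39.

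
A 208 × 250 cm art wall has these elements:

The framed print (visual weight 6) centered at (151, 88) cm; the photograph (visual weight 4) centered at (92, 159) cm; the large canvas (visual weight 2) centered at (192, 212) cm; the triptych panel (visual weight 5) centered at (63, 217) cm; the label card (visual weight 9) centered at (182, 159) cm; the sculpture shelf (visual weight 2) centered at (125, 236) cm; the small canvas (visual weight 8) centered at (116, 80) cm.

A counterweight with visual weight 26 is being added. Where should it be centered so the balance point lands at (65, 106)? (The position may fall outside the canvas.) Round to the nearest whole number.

(-29, 52)

With the counterweight, Σw becomes 6 + 4 + 2 + 5 + 9 + 2 + 8 + 26 = 62.
Along x: (4789 + 26·x) / 62 = 65 (existing moment 6·151 + 4·92 + 2·192 + 5·63 + 9·182 + 2·125 + 8·116 = 4789) ⇒ x = (4030 − 4789) / 26 ≈ -29.19.
Along y: (5216 + 26·y) / 62 = 106 (existing moment 6·88 + 4·159 + 2·212 + 5·217 + 9·159 + 2·236 + 8·80 = 5216) ⇒ y = (6572 − 5216) / 26 ≈ 52.15.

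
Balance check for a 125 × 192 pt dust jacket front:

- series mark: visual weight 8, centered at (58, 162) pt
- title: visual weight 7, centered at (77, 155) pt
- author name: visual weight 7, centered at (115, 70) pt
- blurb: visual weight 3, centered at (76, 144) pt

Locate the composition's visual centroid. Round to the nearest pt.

(81, 132)

Weights sum to 8 + 7 + 7 + 3 = 25.
x-moment: 8·58 + 7·77 + 7·115 + 3·76 = 2036; centroid 2036/25 ≈ 81.44.
y-moment: 8·162 + 7·155 + 7·70 + 3·144 = 3303; centroid 3303/25 ≈ 132.12.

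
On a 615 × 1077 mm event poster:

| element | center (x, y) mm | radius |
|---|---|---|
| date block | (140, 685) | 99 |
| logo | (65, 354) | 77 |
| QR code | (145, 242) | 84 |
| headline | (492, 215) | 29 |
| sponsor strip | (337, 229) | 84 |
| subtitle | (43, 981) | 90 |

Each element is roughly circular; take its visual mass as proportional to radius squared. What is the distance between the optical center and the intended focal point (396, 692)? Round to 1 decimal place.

r² weights: date block 99² = 9801, logo 77² = 5929, QR code 84² = 7056, headline 29² = 841, sponsor strip 84² = 7056, subtitle 90² = 8100. Total = 38783.
Σw·x = 5920589; x̄ = 5920589/38783 ≈ 152.66.
y: moment 20262842 / weight 38783 ≈ 522.47
From (396, 692): dx = -243.34, dy = -169.53, so the distance is √(dx²+dy²) ≈ 296.57.

≈ 296.6 mm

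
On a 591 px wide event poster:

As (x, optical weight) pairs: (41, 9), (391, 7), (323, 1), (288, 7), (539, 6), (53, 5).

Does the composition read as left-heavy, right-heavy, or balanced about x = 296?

Total weight = 9 + 7 + 1 + 7 + 6 + 5 = 35.
Σw·x = 9·41 + 7·391 + 1·323 + 7·288 + 6·539 + 5·53 = 8944, so x̄ = 8944/35 ≈ 255.54.
255.5 lies left of the midline 296, so the layout is left-heavy.

left-heavy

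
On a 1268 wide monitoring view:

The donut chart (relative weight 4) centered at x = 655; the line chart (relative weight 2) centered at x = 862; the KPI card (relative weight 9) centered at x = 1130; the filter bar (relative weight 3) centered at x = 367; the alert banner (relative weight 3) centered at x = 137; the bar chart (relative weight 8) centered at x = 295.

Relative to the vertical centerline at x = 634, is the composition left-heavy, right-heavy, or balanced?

balanced

Σw = 4 + 2 + 9 + 3 + 3 + 8 = 29.
Σw·x = 18386; x̄ = 18386/29 ≈ 634.00.
634.00 = 634 exactly: balanced.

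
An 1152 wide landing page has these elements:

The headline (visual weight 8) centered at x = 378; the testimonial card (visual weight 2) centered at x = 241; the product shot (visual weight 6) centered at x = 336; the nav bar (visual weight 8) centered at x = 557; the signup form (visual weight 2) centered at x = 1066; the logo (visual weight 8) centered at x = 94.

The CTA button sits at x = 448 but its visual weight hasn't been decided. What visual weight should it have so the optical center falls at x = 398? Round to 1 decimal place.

w ≈ 13.4

Fixed elements: Σw = 8 + 2 + 6 + 8 + 2 + 8 = 34, Σw·x = 8·378 + 2·241 + 6·336 + 8·557 + 2·1066 + 8·94 = 12862.
Set Σw·x/Σw = 398: (12862 + 448w) = 398·(34 + w).
So w = (398·34 − 12862)/(448 − 398) = 670/50 ≈ 13.40.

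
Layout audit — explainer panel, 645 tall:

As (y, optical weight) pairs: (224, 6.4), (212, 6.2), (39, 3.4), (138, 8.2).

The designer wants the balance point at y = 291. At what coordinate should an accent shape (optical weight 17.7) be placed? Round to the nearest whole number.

With the accent shape, Σw becomes 6.4 + 6.2 + 3.4 + 8.2 + 17.7 = 41.9.
y: target moment 41.9×291 = 12192.9; current 6.4·224 + 6.2·212 + 3.4·39 + 8.2·138 = 4012.2; the accent shape supplies 8180.7, so y = 8180.7/17.7 ≈ 462.19.

y ≈ 462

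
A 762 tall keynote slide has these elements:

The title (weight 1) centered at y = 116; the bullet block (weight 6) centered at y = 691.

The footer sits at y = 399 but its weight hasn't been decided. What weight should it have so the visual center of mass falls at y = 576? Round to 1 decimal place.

Known weights sum to 1 + 6 = 7; their moment is 1·116 + 6·691 = 4262.
Balance at y = 576 requires (4262 + w·399) / (7 + w) = 576.
Solving: w = (576·7 − 4262) / (399 − 576) = -230 / -177 ≈ 1.30.

w ≈ 1.3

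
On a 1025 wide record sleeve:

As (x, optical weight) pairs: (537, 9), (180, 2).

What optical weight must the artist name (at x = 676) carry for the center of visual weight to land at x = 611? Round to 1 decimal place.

w ≈ 23.5

Fixed elements: Σw = 9 + 2 = 11, Σw·x = 9·537 + 2·180 = 5193.
Balance at x = 611 requires (5193 + w·676) / (11 + w) = 611.
So w = (611·11 − 5193)/(676 − 611) = 1528/65 ≈ 23.51.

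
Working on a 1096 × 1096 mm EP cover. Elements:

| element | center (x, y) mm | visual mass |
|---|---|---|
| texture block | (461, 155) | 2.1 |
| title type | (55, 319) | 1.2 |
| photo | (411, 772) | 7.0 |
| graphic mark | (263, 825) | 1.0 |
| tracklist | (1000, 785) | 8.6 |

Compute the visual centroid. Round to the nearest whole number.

(642, 688)

Weights sum to 2.1 + 1.2 + 7.0 + 1.0 + 8.6 = 19.9.
Σw·x = 2.1·461 + 1.2·55 + 7.0·411 + 1.0·263 + 8.6·1000 = 12774.1, so x̄ = 12774.1/19.9 ≈ 641.91.
Σw·y = 2.1·155 + 1.2·319 + 7.0·772 + 1.0·825 + 8.6·785 = 13688.3, so ȳ = 13688.3/19.9 ≈ 687.85.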